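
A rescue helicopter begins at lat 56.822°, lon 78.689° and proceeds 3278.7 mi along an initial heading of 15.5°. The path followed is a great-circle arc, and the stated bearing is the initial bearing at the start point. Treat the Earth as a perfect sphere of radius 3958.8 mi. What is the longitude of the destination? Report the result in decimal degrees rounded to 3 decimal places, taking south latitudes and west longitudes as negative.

Angular distance δ = d/R = 3278.7 / 3958.8 = 0.828206 rad.
Start latitude φ₁ = 0.991731 rad; initial bearing θ = 0.270526 rad.
Destination latitude: φ₂ = arcsin( sin φ₁ cos δ + cos φ₁ sin δ cos θ ) = arcsin(0.954462) = 72.643°.
Then Δλ = atan2(0.107741, -0.122661) = 2.420863 rad, from sin θ sin δ cos φ₁ over cos δ − sin φ₁ sin φ₂.
λ₂ = 78.689° + 138.705° = 217.394°, normalized to (−180°, 180°] → -142.606°.

longitude -142.606°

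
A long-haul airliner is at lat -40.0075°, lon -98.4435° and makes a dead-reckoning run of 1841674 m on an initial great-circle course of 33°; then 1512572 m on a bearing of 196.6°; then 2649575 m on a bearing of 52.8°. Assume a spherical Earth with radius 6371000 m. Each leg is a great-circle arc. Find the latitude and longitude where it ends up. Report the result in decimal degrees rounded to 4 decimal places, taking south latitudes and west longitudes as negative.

latitude -22.3370°, longitude -73.0993°

Apply the spherical direct solution leg by leg, carrying full precision between legs.
Leg 1: from (-40.0075°, -98.4435°), δ = 1841674/6371000 = 0.289071 rad, θ = 33° → φ = -25.6640°, λ = -88.5249°.
Leg 2: from (-25.6640°, -88.5249°), δ = 1512572/6371000 = 0.237415 rad, θ = 196.6° → φ = -38.6161°, λ = -93.4581°.
Leg 3: from (-38.6161°, -93.4581°), δ = 2649575/6371000 = 0.415881 rad, θ = 52.8° → φ = -22.3370°, λ = -73.0993°.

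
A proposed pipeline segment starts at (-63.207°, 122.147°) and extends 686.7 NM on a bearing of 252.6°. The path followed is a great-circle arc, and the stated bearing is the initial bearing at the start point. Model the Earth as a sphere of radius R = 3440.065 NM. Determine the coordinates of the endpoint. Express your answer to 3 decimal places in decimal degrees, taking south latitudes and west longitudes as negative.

Central angle δ = d/R = 0.199618 rad.
Start latitude φ₁ = -1.103170 rad; initial bearing θ = 4.408702 rad.
sin φ₂ = sin φ₁ cos δ + cos φ₁ sin δ cos θ = (-0.892641)(0.980142) + (0.450768)(0.198295)(-0.299041) = -0.901645
φ₂ = asin(-0.901645) = -1.123558 rad = -64.375°.
Then Δλ = atan2(-0.085295, 0.175297) = -0.452849 rad, from sin θ sin δ cos φ₁ over cos δ − sin φ₁ sin φ₂.
Hence λ₂ = 122.147° + -25.946° = 96.201°.

latitude -64.375°, longitude 96.201°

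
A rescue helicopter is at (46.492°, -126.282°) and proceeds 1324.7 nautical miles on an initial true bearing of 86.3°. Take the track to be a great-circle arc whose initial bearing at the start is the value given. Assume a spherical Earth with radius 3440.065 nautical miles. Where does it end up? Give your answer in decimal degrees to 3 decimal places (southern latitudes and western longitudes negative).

latitude 43.539°, longitude -95.144°

Angular distance δ = d/R = 1324.7 / 3440.065 = 0.385080 rad.
With φ₁ = 46.492° = 0.811438 rad and θ = 86.3° = 1.506219 rad:
sin φ₂ = sin φ₁ cos δ + cos φ₁ sin δ cos θ = (0.725278)(0.926768) + (0.688456)(0.375633)(0.064532) = 0.688853
φ₂ = asin(0.688853) = 0.759906 rad = 43.539°.
For the longitude increment, Δλ = atan2( sin θ sin δ cos φ₁, cos δ − sin φ₁ sin φ₂ ) = atan2(0.258068, 0.427158) = 31.138°.
λ₂ = -126.282° + 31.138° = -95.144°.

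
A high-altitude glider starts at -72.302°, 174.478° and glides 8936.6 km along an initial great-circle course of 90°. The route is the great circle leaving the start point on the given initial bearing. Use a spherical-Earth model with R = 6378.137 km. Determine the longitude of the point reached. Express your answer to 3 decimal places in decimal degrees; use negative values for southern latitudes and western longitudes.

The arc subtends δ = 8936.6/6378.137 = 1.401130 rad at the centre.
Converting: φ₁ = -1.261908 rad, θ = 1.570796 rad.
Destination latitude: φ₂ = arcsin( sin φ₁ cos δ + cos φ₁ sin δ cos θ ) = arcsin(-0.160862) = -9.257°.
Δλ = atan2( sin θ sin δ cos φ₁ , cos δ − sin φ₁ sin φ₂ ) = atan2(0.299635, 0.015605) = 1.518764 rad = 87.019°.
λ₂ = 174.478° + 87.019° = 261.497°, normalized to (−180°, 180°] → -98.503°.

longitude -98.503°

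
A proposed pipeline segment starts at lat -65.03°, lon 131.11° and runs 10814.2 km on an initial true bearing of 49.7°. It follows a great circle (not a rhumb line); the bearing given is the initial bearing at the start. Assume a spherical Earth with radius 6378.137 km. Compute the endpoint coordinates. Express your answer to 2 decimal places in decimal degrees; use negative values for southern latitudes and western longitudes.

δ = 10814.2/6378.137 = 1.695511 rad (97.1456°).
Converting: φ₁ = -1.134988 rad, θ = 0.867429 rad.
sin φ₂ = sin φ₁ cos δ + cos φ₁ sin δ cos θ = (-0.906529)(-0.124391) + (0.422144)(0.992233)(0.646790) = 0.383682
φ₂ = asin(0.383682) = 0.393780 rad = 22.56°.
For the longitude increment, Δλ = atan2( sin θ sin δ cos φ₁, cos δ − sin φ₁ sin φ₂ ) = atan2(0.319455, 0.223427) = 55.03°.
λ₂ = 131.11° + 55.03° = 186.14°, normalized to (−180°, 180°] → -173.86°.

latitude 22.56°, longitude -173.86°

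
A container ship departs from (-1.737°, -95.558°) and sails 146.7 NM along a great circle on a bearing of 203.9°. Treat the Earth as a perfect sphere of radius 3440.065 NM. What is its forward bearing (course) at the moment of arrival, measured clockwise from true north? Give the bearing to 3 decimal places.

Angular distance δ = d/R = 146.7 / 3440.065 = 0.042645 rad.
Start latitude φ₁ = -0.030316 rad; initial bearing θ = 3.558726 rad.
Destination latitude: φ₂ = arcsin( sin φ₁ cos δ + cos φ₁ sin δ cos θ ) = arcsin(-0.069242) = -3.970°.
Then Δλ = atan2(-0.017264, 0.996992) = -0.017314 rad, from sin θ sin δ cos φ₁ over cos δ − sin φ₁ sin φ₂.
Hence λ₂ = -95.558° + -0.992° = -96.550°.
The forward bearing on arrival equals the back-azimuth from the destination plus 180°.
Back-azimuth from P₂ (-3.970°, -96.550°) to P₁ (-1.737°, -95.558°), with Δλ' = λ₁ − λ₂ = 0.992°: atan2( sin Δλ' cos φ₁ , cos φ₂ sin φ₁ − sin φ₂ cos φ₁ cos Δλ' ) = 23.949°.
Final bearing = (23.949° + 180°) mod 360° = 203.949°.

final bearing 203.949°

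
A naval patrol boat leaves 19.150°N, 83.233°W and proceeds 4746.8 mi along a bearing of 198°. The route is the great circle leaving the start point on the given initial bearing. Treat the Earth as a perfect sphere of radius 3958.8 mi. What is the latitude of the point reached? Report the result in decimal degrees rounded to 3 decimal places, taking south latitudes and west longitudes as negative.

δ = 4746.8/3958.8 = 1.199050 rad (68.7005°).
Start latitude φ₁ = 0.334231 rad; initial bearing θ = 3.455752 rad.
Applying the spherical law of cosines for sides, sin φ₂ = sin φ₁ cos δ + cos φ₁ sin δ cos θ = -0.717901, so φ₂ = -45.881°.
Δλ = atan2( sin θ sin δ cos φ₁ , cos δ − sin φ₁ sin φ₂ ) = atan2(-0.271977, 0.598745) = -0.426379 rad = -24.430°.
λ₂ = λ₁ + Δλ = -107.663°.

latitude -45.881°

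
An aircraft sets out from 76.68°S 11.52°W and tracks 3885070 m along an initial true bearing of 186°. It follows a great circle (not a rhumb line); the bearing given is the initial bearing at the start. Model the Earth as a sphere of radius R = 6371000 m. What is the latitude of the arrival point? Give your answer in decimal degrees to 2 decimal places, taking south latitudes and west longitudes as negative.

δ = 3885070/6371000 = 0.609805 rad (34.9393°).
With φ₁ = -76.68° = -1.338318 rad and θ = 186° = 3.246312 rad:
Destination latitude: φ₂ = arcsin( sin φ₁ cos δ + cos φ₁ sin δ cos θ ) = arcsin(-0.928930) = -68.27°.
For the longitude increment, Δλ = atan2( sin θ sin δ cos φ₁, cos δ − sin φ₁ sin φ₂ ) = atan2(-0.013792, -0.084181) = -170.70°.
λ₂ = -11.52° + -170.70° = -182.22°, normalized to (−180°, 180°] → 177.78°.

latitude -68.27°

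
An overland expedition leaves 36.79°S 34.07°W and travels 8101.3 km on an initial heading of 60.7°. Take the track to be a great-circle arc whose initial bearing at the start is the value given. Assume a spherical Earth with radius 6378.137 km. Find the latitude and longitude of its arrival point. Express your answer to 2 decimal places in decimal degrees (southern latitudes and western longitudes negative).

The arc subtends δ = 8101.3/6378.137 = 1.270167 rad at the centre.
Converting: φ₁ = -0.642107 rad, θ = 1.059415 rad.
Applying the spherical law of cosines for sides, sin φ₂ = sin φ₁ cos δ + cos φ₁ sin δ cos θ = 0.196996, so φ₂ = 11.36°.
Δλ = atan2( sin θ sin δ cos φ₁ , cos δ − sin φ₁ sin φ₂ ) = atan2(0.667062, 0.414099) = 1.015237 rad = 58.17°.
λ₂ = λ₁ + Δλ = 24.10°.

latitude 11.36°, longitude 24.10°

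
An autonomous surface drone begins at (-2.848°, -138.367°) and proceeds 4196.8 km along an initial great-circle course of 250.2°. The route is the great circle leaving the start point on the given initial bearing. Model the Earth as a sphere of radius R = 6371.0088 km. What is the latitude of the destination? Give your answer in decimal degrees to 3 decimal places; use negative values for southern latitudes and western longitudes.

latitude -14.263°

Central angle δ = d/R = 0.658734 rad.
Start latitude φ₁ = -0.049707 rad; initial bearing θ = 4.366814 rad.
Destination latitude: φ₂ = arcsin( sin φ₁ cos δ + cos φ₁ sin δ cos θ ) = arcsin(-0.246381) = -14.263°.
Δλ = atan2( sin θ sin δ cos φ₁ , cos δ − sin φ₁ sin φ₂ ) = atan2(-0.575217, 0.778526) = -0.636329 rad = -36.459°.
λ₂ = λ₁ + Δλ = -174.826°.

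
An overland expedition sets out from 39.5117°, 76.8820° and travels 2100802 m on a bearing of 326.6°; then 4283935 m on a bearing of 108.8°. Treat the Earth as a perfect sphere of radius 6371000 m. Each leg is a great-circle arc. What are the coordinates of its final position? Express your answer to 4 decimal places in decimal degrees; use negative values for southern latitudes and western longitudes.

Apply the spherical direct solution leg by leg, carrying full precision between legs.
Leg 1: from (39.5117°, 76.8820°), δ = 2100802/6371000 = 0.329744 rad, θ = 326.6° → φ = 54.1461°, λ = 59.1648°.
Leg 2: from (54.1461°, 59.1648°), δ = 4283935/6371000 = 0.672412 rad, θ = 108.8° → φ = 31.0984°, λ = 102.6849°.

latitude 31.0984°, longitude 102.6849°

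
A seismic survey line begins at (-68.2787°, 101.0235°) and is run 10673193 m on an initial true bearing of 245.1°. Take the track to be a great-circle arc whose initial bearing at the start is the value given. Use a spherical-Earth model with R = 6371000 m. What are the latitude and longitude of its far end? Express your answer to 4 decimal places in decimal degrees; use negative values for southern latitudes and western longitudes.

δ = 10673193/6371000 = 1.675278 rad (95.9863°).
With φ₁ = -68.2787° = -1.191688 rad and θ = 245.1° = 4.277802 rad:
Destination latitude: φ₂ = arcsin( sin φ₁ cos δ + cos φ₁ sin δ cos θ ) = arcsin(-0.058086) = -3.3300°.
Then Δλ = atan2(-0.333859, -0.158253) = -2.013438 rad, from sin θ sin δ cos φ₁ over cos δ − sin φ₁ sin φ₂.
Hence λ₂ = 101.0235° + -115.3615° = -14.3380°.

latitude -3.3300°, longitude -14.3380°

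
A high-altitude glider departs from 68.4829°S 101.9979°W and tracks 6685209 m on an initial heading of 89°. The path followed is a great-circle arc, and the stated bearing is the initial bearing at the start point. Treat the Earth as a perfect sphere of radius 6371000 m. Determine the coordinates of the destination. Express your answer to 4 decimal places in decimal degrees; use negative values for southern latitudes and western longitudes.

latitude -27.2513°, longitude -24.7870°

δ = 6685209/6371000 = 1.049319 rad (60.1215°).
With φ₁ = -68.4829° = -1.195252 rad and θ = 89° = 1.553343 rad:
sin φ₂ = sin φ₁ cos δ + cos φ₁ sin δ cos θ = (-0.930308)(0.498162) + (0.366779)(0.867084)(0.017452) = -0.457894
φ₂ = asin(-0.457894) = -0.475625 rad = -27.2513°.
Then Δλ = atan2(0.317980, 0.072180) = 1.347584 rad, from sin θ sin δ cos φ₁ over cos δ − sin φ₁ sin φ₂.
Hence λ₂ = -101.9979° + 77.2109° = -24.7870°.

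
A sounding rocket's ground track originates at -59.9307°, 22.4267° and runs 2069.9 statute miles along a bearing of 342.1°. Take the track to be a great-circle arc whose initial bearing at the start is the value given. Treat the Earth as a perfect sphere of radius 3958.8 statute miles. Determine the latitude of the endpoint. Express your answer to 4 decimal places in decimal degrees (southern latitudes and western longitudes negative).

δ = 2069.9/3958.8 = 0.522860 rad (29.9577°).
Converting: φ₁ = -1.045988 rad, θ = 5.970771 rad.
Applying the spherical law of cosines for sides, sin φ₂ = sin φ₁ cos δ + cos φ₁ sin δ cos θ = -0.511703, so φ₂ = -30.7773°.
Δλ = atan2( sin θ sin δ cos φ₁ , cos δ − sin φ₁ sin φ₂ ) = atan2(-0.076902, 0.423556) = -0.179605 rad = -10.2906°.
λ₂ = 22.4267° + -10.2906° = 12.1361°.

latitude -30.7773°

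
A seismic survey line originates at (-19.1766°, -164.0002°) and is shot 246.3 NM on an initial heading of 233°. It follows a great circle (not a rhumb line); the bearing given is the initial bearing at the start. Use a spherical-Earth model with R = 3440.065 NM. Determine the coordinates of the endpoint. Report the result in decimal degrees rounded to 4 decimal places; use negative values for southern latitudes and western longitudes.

Angular distance δ = d/R = 246.3 / 3440.065 = 0.071597 rad.
With φ₁ = -19.1766° = -0.334695 rad and θ = 233° = 4.066617 rad:
Destination latitude: φ₂ = arcsin( sin φ₁ cos δ + cos φ₁ sin δ cos θ ) = arcsin(-0.368302) = -21.6109°.
For the longitude increment, Δλ = atan2( sin θ sin δ cos φ₁, cos δ − sin φ₁ sin φ₂ ) = atan2(-0.053961, 0.876458) = -3.5231°.
Hence λ₂ = -164.0002° + -3.5231° = -167.5233°.

latitude -21.6109°, longitude -167.5233°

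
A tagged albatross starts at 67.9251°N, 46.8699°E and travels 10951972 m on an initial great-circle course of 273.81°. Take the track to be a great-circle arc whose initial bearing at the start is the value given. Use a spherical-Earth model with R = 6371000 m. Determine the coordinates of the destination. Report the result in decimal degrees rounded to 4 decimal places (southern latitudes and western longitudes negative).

δ = 10951972/6371000 = 1.719035 rad (98.4935°).
With φ₁ = 67.9251° = 1.185517 rad and θ = 273.81° = 4.778886 rad:
Applying the spherical law of cosines for sides, sin φ₂ = sin φ₁ cos δ + cos φ₁ sin δ cos θ = -0.112171, so φ₂ = -6.4405°.
Δλ = atan2( sin θ sin δ cos φ₁ , cos δ − sin φ₁ sin φ₂ ) = atan2(-0.370875, -0.043748) = -1.688214 rad = -96.7275°.
λ₂ = 46.8699° + -96.7275° = -49.8576°.

latitude -6.4405°, longitude -49.8576°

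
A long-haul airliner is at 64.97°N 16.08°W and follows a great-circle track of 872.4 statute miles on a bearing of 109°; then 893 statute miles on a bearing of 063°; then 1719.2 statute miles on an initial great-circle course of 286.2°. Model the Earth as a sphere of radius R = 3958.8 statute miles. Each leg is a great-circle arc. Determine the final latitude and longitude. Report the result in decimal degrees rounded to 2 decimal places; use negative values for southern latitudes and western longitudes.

latitude 59.06°, longitude -19.09°

Apply the spherical direct solution leg by leg, carrying full precision between legs.
Leg 1: from (64.97°, -16.08°), δ = 872.4/3958.8 = 0.220370 rad, θ = 109° → φ = 58.66°, λ = 7.33°.
Leg 2: from (58.66°, 7.33°), δ = 893/3958.8 = 0.225573 rad, θ = 63° → φ = 62.28°, λ = 32.70°.
Leg 3: from (62.28°, 32.70°), δ = 1719.2/3958.8 = 0.434273 rad, θ = 286.2° → φ = 59.06°, λ = -19.09°.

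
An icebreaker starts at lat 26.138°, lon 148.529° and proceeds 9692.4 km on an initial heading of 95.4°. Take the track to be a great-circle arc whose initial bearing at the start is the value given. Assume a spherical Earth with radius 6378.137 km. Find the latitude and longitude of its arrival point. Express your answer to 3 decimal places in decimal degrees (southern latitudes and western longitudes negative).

latitude -3.546°, longitude -126.490°

The arc subtends δ = 9692.4/6378.137 = 1.519629 rad at the centre.
Converting: φ₁ = 0.456194 rad, θ = 1.665044 rad.
Applying the spherical law of cosines for sides, sin φ₂ = sin φ₁ cos δ + cos φ₁ sin δ cos θ = -0.061843, so φ₂ = -3.546°.
Δλ = atan2( sin θ sin δ cos φ₁ , cos δ − sin φ₁ sin φ₂ ) = atan2(0.892582, 0.078389) = 1.483198 rad = 84.981°.
λ₂ = 148.529° + 84.981° = 233.510°, normalized to (−180°, 180°] → -126.490°.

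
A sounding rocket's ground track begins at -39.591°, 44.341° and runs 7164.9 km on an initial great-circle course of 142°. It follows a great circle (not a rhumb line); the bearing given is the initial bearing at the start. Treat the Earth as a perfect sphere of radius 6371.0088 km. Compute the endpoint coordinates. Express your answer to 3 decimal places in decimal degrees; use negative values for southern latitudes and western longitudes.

Angular distance δ = d/R = 7164.9 / 6371.0088 = 1.124610 rad.
With φ₁ = -39.591° = -0.690993 rad and θ = 142° = 2.478368 rad:
Applying the spherical law of cosines for sides, sin φ₂ = sin φ₁ cos δ + cos φ₁ sin δ cos θ = -0.822816, so φ₂ = -55.368°.
For the longitude increment, Δλ = atan2( sin θ sin δ cos φ₁, cos δ − sin φ₁ sin φ₂ ) = atan2(0.427989, -0.092854) = 102.241°.
λ₂ = λ₁ + Δλ = 146.582°.

latitude -55.368°, longitude 146.582°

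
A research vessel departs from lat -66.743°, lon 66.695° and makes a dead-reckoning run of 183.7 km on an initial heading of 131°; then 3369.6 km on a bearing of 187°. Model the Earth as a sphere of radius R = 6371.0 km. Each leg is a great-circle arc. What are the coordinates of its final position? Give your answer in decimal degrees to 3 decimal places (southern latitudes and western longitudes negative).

Apply the spherical direct solution leg by leg, carrying full precision between legs.
Leg 1: from (-66.743°, 66.695°), δ = 183.7/6371 = 0.028834 rad, θ = 131° → φ = -67.794°, λ = 69.995°.
Leg 2: from (-67.794°, 69.995°), δ = 3369.6/6371 = 0.528897 rad, θ = 187° → φ = -81.344°, λ = -85.890°.

latitude -81.344°, longitude -85.890°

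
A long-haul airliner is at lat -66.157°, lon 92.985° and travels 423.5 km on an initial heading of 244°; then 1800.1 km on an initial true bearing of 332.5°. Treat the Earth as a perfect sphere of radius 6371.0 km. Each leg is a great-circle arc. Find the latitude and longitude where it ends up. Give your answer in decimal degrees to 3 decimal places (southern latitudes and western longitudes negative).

Apply the spherical direct solution leg by leg, carrying full precision between legs.
Leg 1: from (-66.157°, 92.985°), δ = 423.5/6371 = 0.066473 rad, θ = 244° → φ = -67.579°, λ = 83.979°.
Leg 2: from (-67.579°, 83.979°), δ = 1800.1/6371 = 0.282546 rad, θ = 332.5° → φ = -52.507°, λ = 71.769°.

latitude -52.507°, longitude 71.769°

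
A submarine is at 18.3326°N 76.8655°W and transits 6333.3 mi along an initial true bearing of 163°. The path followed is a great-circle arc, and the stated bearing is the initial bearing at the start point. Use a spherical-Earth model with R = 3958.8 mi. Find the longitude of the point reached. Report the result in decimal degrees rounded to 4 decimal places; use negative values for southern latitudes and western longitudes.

The arc subtends δ = 6333.3/3958.8 = 1.599803 rad at the centre.
Converting: φ₁ = 0.319964 rad, θ = 2.844887 rad.
sin φ₂ = sin φ₁ cos δ + cos φ₁ sin δ cos θ = (0.314533)(-0.029003) + (0.949247)(0.999579)(-0.956305) = -0.916509
φ₂ = asin(-0.916509) = -1.159265 rad = -66.4210°.
Δλ = atan2( sin θ sin δ cos φ₁ , cos δ − sin φ₁ sin φ₂ ) = atan2(0.277416, 0.259270) = 0.819198 rad = 46.9366°.
λ₂ = λ₁ + Δλ = -29.9289°.

longitude -29.9289°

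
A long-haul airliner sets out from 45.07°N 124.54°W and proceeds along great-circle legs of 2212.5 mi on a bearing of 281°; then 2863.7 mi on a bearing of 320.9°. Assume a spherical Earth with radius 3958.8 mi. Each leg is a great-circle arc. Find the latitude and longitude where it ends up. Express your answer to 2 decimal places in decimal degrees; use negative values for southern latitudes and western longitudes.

Apply the spherical direct solution leg by leg, carrying full precision between legs.
Leg 1: from (45.07°, -124.54°), δ = 2212.5/3958.8 = 0.558881 rad, θ = 281° → φ = 42.20°, λ = -169.18°.
Leg 2: from (42.20°, -169.18°), δ = 2863.7/3958.8 = 0.723376 rad, θ = 320.9° → φ = 62.13°, λ = 127.56°.

latitude 62.13°, longitude 127.56°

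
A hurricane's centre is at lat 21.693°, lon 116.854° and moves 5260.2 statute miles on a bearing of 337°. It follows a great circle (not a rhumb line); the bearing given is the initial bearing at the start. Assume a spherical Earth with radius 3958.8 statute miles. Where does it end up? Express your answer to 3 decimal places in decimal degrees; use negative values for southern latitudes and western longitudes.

Angular distance δ = d/R = 5260.2 / 3958.8 = 1.328736 rad.
Start latitude φ₁ = 0.378614 rad; initial bearing θ = 5.881760 rad.
Applying the spherical law of cosines for sides, sin φ₂ = sin φ₁ cos δ + cos φ₁ sin δ cos θ = 0.918979, so φ₂ = 66.777°.
Then Δλ = atan2(-0.352474, -0.099982) = -1.847193 rad, from sin θ sin δ cos φ₁ over cos δ − sin φ₁ sin φ₂.
Hence λ₂ = 116.854° + -105.836° = 11.018°.

latitude 66.777°, longitude 11.018°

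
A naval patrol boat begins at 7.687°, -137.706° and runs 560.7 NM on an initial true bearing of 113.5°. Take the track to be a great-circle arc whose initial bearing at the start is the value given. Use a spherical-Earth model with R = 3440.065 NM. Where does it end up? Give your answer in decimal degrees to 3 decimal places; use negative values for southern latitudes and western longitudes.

latitude 3.891°, longitude -129.128°

Central angle δ = d/R = 0.162991 rad.
Converting: φ₁ = 0.134163 rad, θ = 1.980949 rad.
Destination latitude: φ₂ = arcsin( sin φ₁ cos δ + cos φ₁ sin δ cos θ ) = arcsin(0.067865) = 3.891°.
For the longitude increment, Δλ = atan2( sin θ sin δ cos φ₁, cos δ − sin φ₁ sin φ₂ ) = atan2(0.147474, 0.977669) = 8.578°.
Hence λ₂ = -137.706° + 8.578° = -129.128°.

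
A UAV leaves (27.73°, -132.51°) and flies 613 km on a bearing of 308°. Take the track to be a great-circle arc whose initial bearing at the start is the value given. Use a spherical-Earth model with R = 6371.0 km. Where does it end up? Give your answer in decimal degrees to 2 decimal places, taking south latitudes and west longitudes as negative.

The arc subtends δ = 613/6371 = 0.096217 rad at the centre.
With φ₁ = 27.73° = 0.483980 rad and θ = 308° = 5.375614 rad:
Applying the spherical law of cosines for sides, sin φ₂ = sin φ₁ cos δ + cos φ₁ sin δ cos θ = 0.515506, so φ₂ = 31.03°.
For the longitude increment, Δλ = atan2( sin θ sin δ cos φ₁, cos δ − sin φ₁ sin φ₂ ) = atan2(-0.067009, 0.755507) = -5.07°.
λ₂ = -132.51° + -5.07° = -137.58°.

latitude 31.03°, longitude -137.58°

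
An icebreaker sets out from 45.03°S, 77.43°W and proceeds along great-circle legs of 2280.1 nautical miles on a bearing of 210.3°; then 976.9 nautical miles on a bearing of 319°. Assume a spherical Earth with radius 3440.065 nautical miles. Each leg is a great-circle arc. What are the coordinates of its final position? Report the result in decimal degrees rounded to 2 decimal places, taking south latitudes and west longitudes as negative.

Apply the spherical direct solution leg by leg, carrying full precision between legs.
Leg 1: from (-45.03°, -77.43°), δ = 2280.1/3440.065 = 0.662807 rad, θ = 210.3° → φ = -68.93°, λ = -137.15°.
Leg 2: from (-68.93°, -137.15°), δ = 976.9/3440.065 = 0.283977 rad, θ = 319° → φ = -55.06°, λ = -155.88°.

latitude -55.06°, longitude -155.88°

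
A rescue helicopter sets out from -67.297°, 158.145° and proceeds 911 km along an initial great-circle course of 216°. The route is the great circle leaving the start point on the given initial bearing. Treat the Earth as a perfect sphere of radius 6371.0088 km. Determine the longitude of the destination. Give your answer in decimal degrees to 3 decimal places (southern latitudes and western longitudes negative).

The arc subtends δ = 911/6371.0088 = 0.142991 rad at the centre.
With φ₁ = -67.297° = -1.174554 rad and θ = 216° = 3.769911 rad:
Applying the spherical law of cosines for sides, sin φ₂ = sin φ₁ cos δ + cos φ₁ sin δ cos θ = -0.957599, so φ₂ = -73.255°.
Then Δλ = atan2(-0.032328, 0.106392) = -0.294995 rad, from sin θ sin δ cos φ₁ over cos δ − sin φ₁ sin φ₂.
λ₂ = 158.145° + -16.902° = 141.243°.

longitude 141.243°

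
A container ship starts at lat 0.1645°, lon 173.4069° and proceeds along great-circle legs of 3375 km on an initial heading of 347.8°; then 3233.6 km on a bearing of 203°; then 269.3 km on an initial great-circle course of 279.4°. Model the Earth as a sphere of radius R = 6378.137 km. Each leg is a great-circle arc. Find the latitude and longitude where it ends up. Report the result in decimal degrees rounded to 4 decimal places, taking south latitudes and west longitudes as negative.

latitude 2.9937°, longitude 153.0131°

Apply the spherical direct solution leg by leg, carrying full precision between legs.
Leg 1: from (0.1645°, 173.4069°), δ = 3375/6378.137 = 0.529151 rad, θ = 347.8° → φ = 29.7276°, λ = 166.3506°.
Leg 2: from (29.7276°, 166.3506°), δ = 3233.6/6378.137 = 0.506982 rad, θ = 203° → φ = 2.6010°, λ = 155.4030°.
Leg 3: from (2.6010°, 155.4030°), δ = 269.3/6378.137 = 0.042222 rad, θ = 279.4° → φ = 2.9937°, λ = 153.0131°.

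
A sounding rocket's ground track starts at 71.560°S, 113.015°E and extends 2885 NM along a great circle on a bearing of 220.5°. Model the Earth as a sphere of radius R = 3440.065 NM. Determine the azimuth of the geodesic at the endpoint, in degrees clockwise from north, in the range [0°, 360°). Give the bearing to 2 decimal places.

Angular distance δ = d/R = 2885 / 3440.065 = 0.838647 rad.
Start latitude φ₁ = -1.248958 rad; initial bearing θ = 3.848451 rad.
Applying the spherical law of cosines for sides, sin φ₂ = sin φ₁ cos δ + cos φ₁ sin δ cos θ = -0.813035, so φ₂ = -54.394°.
Then Δλ = atan2(-0.152785, -0.102821) = -2.163155 rad, from sin θ sin δ cos φ₁ over cos δ − sin φ₁ sin φ₂.
Hence λ₂ = 113.015° + -123.940° = -10.925°.
The forward bearing on arrival equals the back-azimuth from the destination plus 180°.
Back-azimuth from P₂ (-54.39°, -10.92°) to P₁ (-71.56°, 113.02°), with Δλ' = λ₁ − λ₂ = 123.94°: atan2( sin Δλ' cos φ₁ , cos φ₂ sin φ₁ − sin φ₂ cos φ₁ cos Δλ' ) = 159.34°.
Final bearing = (159.34° + 180°) mod 360° = 339.34°.

final bearing 339.34°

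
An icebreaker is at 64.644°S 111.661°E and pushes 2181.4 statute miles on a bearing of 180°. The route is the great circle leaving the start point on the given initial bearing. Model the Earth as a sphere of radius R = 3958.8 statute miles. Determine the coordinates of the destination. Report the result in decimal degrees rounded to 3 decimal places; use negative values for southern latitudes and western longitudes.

The arc subtends δ = 2181.4/3958.8 = 0.551026 rad at the centre.
Start latitude φ₁ = -1.128251 rad; initial bearing θ = 3.141593 rad.
sin φ₂ = sin φ₁ cos δ + cos φ₁ sin δ cos θ = (-0.903664)(0.851988) + (0.428241)(0.523561)(-1.000000) = -0.994122
φ₂ = asin(-0.994122) = -1.462316 rad = -83.785°.
Δλ = atan2( sin θ sin δ cos φ₁ , cos δ − sin φ₁ sin φ₂ ) = atan2(0.000000, -0.046365) = 3.141593 rad = 180.000°.
λ₂ = 111.661° + 180.000° = 291.661°, normalized to (−180°, 180°] → -68.339°.

latitude -83.785°, longitude -68.339°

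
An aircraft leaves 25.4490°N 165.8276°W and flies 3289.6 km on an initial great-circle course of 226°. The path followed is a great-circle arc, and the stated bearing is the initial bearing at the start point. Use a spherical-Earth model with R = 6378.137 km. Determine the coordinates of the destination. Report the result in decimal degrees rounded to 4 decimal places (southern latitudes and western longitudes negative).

latitude 3.6952°, longitude 173.3473°

Angular distance δ = d/R = 3289.6 / 6378.137 = 0.515762 rad.
Start latitude φ₁ = 0.444169 rad; initial bearing θ = 3.944444 rad.
Destination latitude: φ₂ = arcsin( sin φ₁ cos δ + cos φ₁ sin δ cos θ ) = arcsin(0.064450) = 3.6952°.
For the longitude increment, Δλ = atan2( sin θ sin δ cos φ₁, cos δ − sin φ₁ sin φ₂ ) = atan2(-0.320352, 0.842223) = -20.8251°.
λ₂ = -165.8276° + -20.8251° = -186.6527°, normalized to (−180°, 180°] → 173.3473°.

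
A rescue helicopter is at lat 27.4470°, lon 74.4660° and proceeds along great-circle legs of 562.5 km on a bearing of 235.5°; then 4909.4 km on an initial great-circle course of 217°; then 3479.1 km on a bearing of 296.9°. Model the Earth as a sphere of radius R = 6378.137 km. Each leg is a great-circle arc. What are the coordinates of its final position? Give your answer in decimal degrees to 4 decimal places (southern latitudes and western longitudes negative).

Apply the spherical direct solution leg by leg, carrying full precision between legs.
Leg 1: from (27.4470°, 74.4660°), δ = 562.5/6378.137 = 0.088192 rad, θ = 235.5° → φ = 24.5108°, λ = 69.8903°.
Leg 2: from (24.5108°, 69.8903°), δ = 4909.4/6378.137 = 0.769723 rad, θ = 217° → φ = -11.9933°, λ = 44.5387°.
Leg 3: from (-11.9933°, 44.5387°), δ = 3479.1/6378.137 = 0.545473 rad, θ = 296.9° → φ = 2.9788°, λ = 16.9378°.

latitude 2.9788°, longitude 16.9378°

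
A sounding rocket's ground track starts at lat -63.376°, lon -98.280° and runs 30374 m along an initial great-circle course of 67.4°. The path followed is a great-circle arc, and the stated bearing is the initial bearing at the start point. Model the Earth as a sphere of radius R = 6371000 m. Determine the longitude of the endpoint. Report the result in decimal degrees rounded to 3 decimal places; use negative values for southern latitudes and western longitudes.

longitude -97.719°

The arc subtends δ = 30374/6371000 = 0.004768 rad at the centre.
With φ₁ = -63.376° = -1.106120 rad and θ = 67.4° = 1.176352 rad:
Applying the spherical law of cosines for sides, sin φ₂ = sin φ₁ cos δ + cos φ₁ sin δ cos θ = -0.893135, so φ₂ = -63.270°.
For the longitude increment, Δλ = atan2( sin θ sin δ cos φ₁, cos δ − sin φ₁ sin φ₂ ) = atan2(0.001972, 0.201555) = 0.561°.
λ₂ = -98.280° + 0.561° = -97.719°.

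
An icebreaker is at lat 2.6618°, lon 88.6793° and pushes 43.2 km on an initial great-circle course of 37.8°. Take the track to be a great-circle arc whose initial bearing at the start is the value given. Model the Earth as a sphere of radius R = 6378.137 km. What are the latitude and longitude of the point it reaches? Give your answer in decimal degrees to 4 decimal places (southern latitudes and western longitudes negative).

Angular distance δ = d/R = 43.2 / 6378.137 = 0.006773 rad.
With φ₁ = 2.6618° = 0.046457 rad and θ = 37.8° = 0.659734 rad:
Applying the spherical law of cosines for sides, sin φ₂ = sin φ₁ cos δ + cos φ₁ sin δ cos θ = 0.051785, so φ₂ = 2.9684°.
Then Δλ = atan2(0.004147, 0.997572) = 0.004157 rad, from sin θ sin δ cos φ₁ over cos δ − sin φ₁ sin φ₂.
λ₂ = 88.6793° + 0.2382° = 88.9175°.

latitude 2.9684°, longitude 88.9175°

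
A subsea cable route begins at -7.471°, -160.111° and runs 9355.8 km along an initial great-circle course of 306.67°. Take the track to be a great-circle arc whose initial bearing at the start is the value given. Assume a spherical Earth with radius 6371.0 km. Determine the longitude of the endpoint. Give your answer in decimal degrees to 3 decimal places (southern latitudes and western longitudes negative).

longitude 122.499°

Angular distance δ = d/R = 9355.8 / 6371 = 1.468498 rad.
With φ₁ = -7.471° = -0.130394 rad and θ = 306.67° = 5.352401 rad:
sin φ₂ = sin φ₁ cos δ + cos φ₁ sin δ cos θ = (-0.130024)(0.102120) + (0.991511)(0.994772)(0.597205) = 0.575762
φ₂ = asin(0.575762) = 0.613535 rad = 35.153°.
Then Δλ = atan2(-0.791122, 0.176983) = -1.350708 rad, from sin θ sin δ cos φ₁ over cos δ − sin φ₁ sin φ₂.
λ₂ = -160.111° + -77.390° = -237.501°, normalized to (−180°, 180°] → 122.499°.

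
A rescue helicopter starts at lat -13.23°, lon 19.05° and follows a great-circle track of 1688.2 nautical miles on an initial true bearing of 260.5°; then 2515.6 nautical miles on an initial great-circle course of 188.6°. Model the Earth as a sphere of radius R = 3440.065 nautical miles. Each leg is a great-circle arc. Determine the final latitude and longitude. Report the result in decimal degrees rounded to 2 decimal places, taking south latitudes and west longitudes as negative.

latitude -57.24°, longitude -20.52°

Apply the spherical direct solution leg by leg, carrying full precision between legs.
Leg 1: from (-13.23°, 19.05°), δ = 1688.2/3440.065 = 0.490747 rad, θ = 260.5° → φ = -16.12°, λ = -9.89°.
Leg 2: from (-16.12°, -9.89°), δ = 2515.6/3440.065 = 0.731265 rad, θ = 188.6° → φ = -57.24°, λ = -20.52°.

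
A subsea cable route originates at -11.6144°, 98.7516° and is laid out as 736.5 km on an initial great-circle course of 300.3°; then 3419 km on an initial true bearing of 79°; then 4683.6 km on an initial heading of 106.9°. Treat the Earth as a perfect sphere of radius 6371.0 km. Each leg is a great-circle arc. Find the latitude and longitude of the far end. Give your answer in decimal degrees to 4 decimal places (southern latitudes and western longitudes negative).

Apply the spherical direct solution leg by leg, carrying full precision between legs.
Leg 1: from (-11.6144°, 98.7516°), δ = 736.5/6371 = 0.115602 rad, θ = 300.3° → φ = -8.2202°, λ = 92.9766°.
Leg 2: from (-8.2202°, 92.9766°), δ = 3419/6371 = 0.536650 rad, θ = 79° → φ = -1.5086°, λ = 123.1117°.
Leg 3: from (-1.5086°, 123.1117°), δ = 4683.6/6371 = 0.735144 rad, θ = 106.9° → φ = -12.3822°, λ = 164.1841°.

latitude -12.3822°, longitude 164.1841°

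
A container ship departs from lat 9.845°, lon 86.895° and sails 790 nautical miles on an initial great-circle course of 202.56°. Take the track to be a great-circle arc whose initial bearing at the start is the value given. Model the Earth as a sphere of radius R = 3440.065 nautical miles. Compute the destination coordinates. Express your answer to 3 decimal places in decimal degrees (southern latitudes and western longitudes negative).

Angular distance δ = d/R = 790 / 3440.065 = 0.229647 rad.
Converting: φ₁ = 0.171828 rad, θ = 3.535339 rad.
Applying the spherical law of cosines for sides, sin φ₂ = sin φ₁ cos δ + cos φ₁ sin δ cos θ = -0.040625, so φ₂ = -2.328°.
Then Δλ = atan2(-0.086046, 0.980693) = -0.087516 rad, from sin θ sin δ cos φ₁ over cos δ − sin φ₁ sin φ₂.
Hence λ₂ = 86.895° + -5.014° = 81.881°.

latitude -2.328°, longitude 81.881°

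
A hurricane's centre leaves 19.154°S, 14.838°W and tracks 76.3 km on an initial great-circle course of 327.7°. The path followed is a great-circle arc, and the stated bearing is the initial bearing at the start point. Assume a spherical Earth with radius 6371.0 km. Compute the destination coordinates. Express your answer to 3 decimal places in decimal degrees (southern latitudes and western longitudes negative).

δ = 76.3/6371 = 0.011976 rad (0.6862°).
With φ₁ = -19.154° = -0.334300 rad and θ = 327.7° = 5.719444 rad:
sin φ₂ = sin φ₁ cos δ + cos φ₁ sin δ cos θ = (-0.328108)(0.999928) + (0.944640)(0.011976)(0.845262) = -0.318522
φ₂ = asin(-0.318522) = -0.324170 rad = -18.574°.
Then Δλ = atan2(-0.006045, 0.895418) = -0.006751 rad, from sin θ sin δ cos φ₁ over cos δ − sin φ₁ sin φ₂.
λ₂ = -14.838° + -0.387° = -15.225°.

latitude -18.574°, longitude -15.225°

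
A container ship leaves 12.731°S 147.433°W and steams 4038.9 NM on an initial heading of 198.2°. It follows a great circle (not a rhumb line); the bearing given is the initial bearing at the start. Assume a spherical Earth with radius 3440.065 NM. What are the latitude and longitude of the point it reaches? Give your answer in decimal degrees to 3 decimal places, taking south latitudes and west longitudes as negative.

latitude -70.018°, longitude 155.107°

The arc subtends δ = 4038.9/3440.065 = 1.174077 rad at the centre.
With φ₁ = -12.731° = -0.222198 rad and θ = 198.2° = 3.459243 rad:
Applying the spherical law of cosines for sides, sin φ₂ = sin φ₁ cos δ + cos φ₁ sin δ cos θ = -0.939802, so φ₂ = -70.018°.
Then Δλ = atan2(-0.280995, 0.179287) = -1.002872 rad, from sin θ sin δ cos φ₁ over cos δ − sin φ₁ sin φ₂.
λ₂ = -147.433° + -57.460° = -204.893°, normalized to (−180°, 180°] → 155.107°.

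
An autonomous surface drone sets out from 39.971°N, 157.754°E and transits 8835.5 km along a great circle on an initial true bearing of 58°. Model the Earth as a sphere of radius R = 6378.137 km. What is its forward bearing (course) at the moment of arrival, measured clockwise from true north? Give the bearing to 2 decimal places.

final bearing 130.57°

Angular distance δ = d/R = 8835.5 / 6378.137 = 1.385279 rad.
With φ₁ = 39.971° = 0.697626 rad and θ = 58° = 1.012291 rad:
Applying the spherical law of cosines for sides, sin φ₂ = sin φ₁ cos δ + cos φ₁ sin δ cos θ = 0.517639, so φ₂ = 31.174°.
For the longitude increment, Δλ = atan2( sin θ sin δ cos φ₁, cos δ − sin φ₁ sin φ₂ ) = atan2(0.638766, -0.148077) = 103.052°.
λ₂ = 157.754° + 103.052° = 260.806°, normalized to (−180°, 180°] → -99.194°.
The forward bearing on arrival equals the back-azimuth from the destination plus 180°.
Back-azimuth from P₂ (31.17°, -99.19°) to P₁ (39.97°, 157.75°), with Δλ' = λ₁ − λ₂ = 256.95°: atan2( sin Δλ' cos φ₁ , cos φ₂ sin φ₁ − sin φ₂ cos φ₁ cos Δλ' ) = 310.57°.
Final bearing = (310.57° + 180°) mod 360° = 130.57°.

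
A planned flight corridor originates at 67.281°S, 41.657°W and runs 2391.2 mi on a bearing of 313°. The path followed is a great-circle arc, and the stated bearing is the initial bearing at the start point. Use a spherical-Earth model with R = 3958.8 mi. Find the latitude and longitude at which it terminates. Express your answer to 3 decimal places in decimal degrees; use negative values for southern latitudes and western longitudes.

The arc subtends δ = 2391.2/3958.8 = 0.604021 rad at the centre.
Converting: φ₁ = -1.174275 rad, θ = 5.462881 rad.
Destination latitude: φ₂ = arcsin( sin φ₁ cos δ + cos φ₁ sin δ cos θ ) = arcsin(-0.609600) = -37.561°.
For the longitude increment, Δλ = atan2( sin θ sin δ cos φ₁, cos δ − sin φ₁ sin φ₂ ) = atan2(-0.160424, 0.260757) = -31.601°.
λ₂ = λ₁ + Δλ = -73.258°.

latitude -37.561°, longitude -73.258°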